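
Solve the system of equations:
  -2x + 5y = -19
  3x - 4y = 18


Using Cramer's rule:
Determinant D = (-2)(-4) - (3)(5) = 8 - 15 = -7
Dx = (-19)(-4) - (18)(5) = 76 - 90 = -14
Dy = (-2)(18) - (3)(-19) = -36 + 57 = 21
x = Dx/D = -14/-7 = 2
y = Dy/D = 21/-7 = -3

x = 2, y = -3


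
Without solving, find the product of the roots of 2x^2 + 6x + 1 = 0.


By Vieta's formulas for ax^2 + bx + c = 0:
  Sum of roots = -b/a
  Product of roots = c/a

Here a = 2, b = 6, c = 1
Sum = -(6)/2 = -3
Product = 1/2 = 1/2

Product = 1/2


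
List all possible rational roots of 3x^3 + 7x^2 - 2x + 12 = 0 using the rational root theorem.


Rational root theorem: possible roots are ±p/q where:
  p divides the constant term (12): p ∈ {1, 2, 3, 4, 6, 12}
  q divides the leading coefficient (3): q ∈ {1, 3}

All possible rational roots: -12, -6, -4, -3, -2, -4/3, -1, -2/3, -1/3, 1/3, 2/3, 1, 4/3, 2, 3, 4, 6, 12

-12, -6, -4, -3, -2, -4/3, -1, -2/3, -1/3, 1/3, 2/3, 1, 4/3, 2, 3, 4, 6, 12


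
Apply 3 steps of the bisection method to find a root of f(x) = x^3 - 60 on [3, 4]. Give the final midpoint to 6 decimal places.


f(x) = x^3 - 60
f(3) = -33 < 0
f(4) = 4 > 0

Step 1: midpoint = (3.000000 + 4.000000)/2 = 3.500000
  f(3.500000) = -17.125000
  f(mid) < 0, so root is in [3.500000, 4.000000]

Step 2: midpoint = (3.500000 + 4.000000)/2 = 3.750000
  f(3.750000) = -7.265625
  f(mid) < 0, so root is in [3.750000, 4.000000]

Step 3: midpoint = (3.750000 + 4.000000)/2 = 3.875000
  f(3.875000) = -1.814453
  f(mid) < 0, so root is in [3.875000, 4.000000]

midpoint = 3.875000


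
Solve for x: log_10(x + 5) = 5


Convert to exponential form: x + 5 = 10^5 = 100000
x = 100000 - 5 = 99995
Check: log_10(99995 + 5) = log_10(100000) = log_10(100000) = 5 ✓

x = 99995


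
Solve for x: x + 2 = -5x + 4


Starting with: x + 2 = -5x + 4
Move all x terms to left: (1 + 5)x = 4 - 2
Simplify: 6x = 2
Divide both sides by 6: x = 1/3

x = 1/3


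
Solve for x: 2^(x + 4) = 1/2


Express both sides with the same base.
1/2 = 2^(-1)
Since the bases match, equate exponents: x + 4 = -1
So x = -1 - (4) = -5

x = -5


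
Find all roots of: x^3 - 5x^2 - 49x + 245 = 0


Let p(x) = x^3 - 5x^2 - 49x + 245. By the rational root theorem (leading coefficient 1), any rational root is an integer divisor of 245: try ±1, ±2, ... in turn.
Test x = 1: value = 192 ≠ 0.
Test x = -1: value = 288 ≠ 0.
Test x = 5: value = 0 ✓, so (x - 5) is a factor.
Synthetic division by (x - 5): bring down 1; 1(5) - 5 = 0; 0(5) - 49 = -49; (-49)(5) + 245 = 0 → quotient x^2 - 49, remainder 0.
Solve the quadratic x^2 - 49 = 0: discriminant = 0^2 - 4(1)(-49) = 0 + 196 = 196.
sqrt(196) = 14, so x = (0 ± 14)/2: x = 7 or x = -7.
Collecting all roots found:

x = -7, x = 5, x = 7


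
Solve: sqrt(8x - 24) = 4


Square both sides: 8x - 24 = 4^2 = 16
8x = 16 + 24 = 40
x = 5
Check: sqrt(8*5 - 24) = sqrt(16) = 4 ✓

x = 5


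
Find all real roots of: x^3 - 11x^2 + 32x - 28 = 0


Let p(x) = x^3 - 11x^2 + 32x - 28. By the rational root theorem (leading coefficient 1), any rational root is an integer divisor of 28: try ±1, ±2, ... in turn.
Test x = 1: value = -6 ≠ 0.
Test x = -1: value = -72 ≠ 0.
Test x = 2: value = 0 ✓, so (x - 2) is a factor.
Synthetic division by (x - 2): bring down 1; 1(2) - 11 = -9; (-9)(2) + 32 = 14; 14(2) - 28 = 0 → quotient x^2 - 9x + 14, remainder 0.
Solve the quadratic x^2 - 9x + 14 = 0: discriminant = (-9)^2 - 4(1)(14) = 81 - 56 = 25.
sqrt(25) = 5, so x = (9 ± 5)/2: x = 7 or x = 2.

x = 2 (multiplicity 2), x = 7


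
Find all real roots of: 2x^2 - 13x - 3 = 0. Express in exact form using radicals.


Using the quadratic formula: x = (-b ± sqrt(b^2 - 4ac)) / (2a)
Here a = 2, b = -13, c = -3
Discriminant = b^2 - 4ac = (-13)^2 - 4(2)(-3) = 169 + 24 = 193
Since discriminant = 193 > 0, there are two real roots.
x = (13 ± sqrt(193)) / 4
Numerically: x ≈ 6.7231 or x ≈ -0.2231

x = (13 + sqrt(193)) / 4 or x = (13 - sqrt(193)) / 4


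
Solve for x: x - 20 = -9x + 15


Starting with: x - 20 = -9x + 15
Move all x terms to left: (1 + 9)x = 15 + 20
Simplify: 10x = 35
Divide both sides by 10: x = 7/2

x = 7/2


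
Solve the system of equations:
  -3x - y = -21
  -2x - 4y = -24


Using Cramer's rule:
Determinant D = (-3)(-4) - (-2)(-1) = 12 - 2 = 10
Dx = (-21)(-4) - (-24)(-1) = 84 - 24 = 60
Dy = (-3)(-24) - (-2)(-21) = 72 - 42 = 30
x = Dx/D = 60/10 = 6
y = Dy/D = 30/10 = 3

x = 6, y = 3


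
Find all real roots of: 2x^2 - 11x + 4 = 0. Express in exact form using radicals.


Using the quadratic formula: x = (-b ± sqrt(b^2 - 4ac)) / (2a)
Here a = 2, b = -11, c = 4
Discriminant = b^2 - 4ac = (-11)^2 - 4(2)(4) = 121 - 32 = 89
Since discriminant = 89 > 0, there are two real roots.
x = (11 ± sqrt(89)) / 4
Numerically: x ≈ 5.1085 or x ≈ 0.3915

x = (11 + sqrt(89)) / 4 or x = (11 - sqrt(89)) / 4


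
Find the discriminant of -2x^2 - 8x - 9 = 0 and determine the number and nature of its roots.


For ax^2 + bx + c = 0, discriminant D = b^2 - 4ac
Here a = -2, b = -8, c = -9
D = (-8)^2 - 4(-2)(-9) = 64 - 72 = -8

D = -8 < 0
The equation has no real roots (2 complex conjugate roots).

Discriminant = -8, no real roots (2 complex conjugate roots)


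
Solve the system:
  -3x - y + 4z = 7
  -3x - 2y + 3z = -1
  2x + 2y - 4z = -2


Using Cramer's rule. Expand each determinant along the first row.
D  = (-3)*[(-2)*(-4) - 3*2] - (-1)*[(-3)*(-4) - 3*2] + 4*[(-3)*2 - (-2)*2]
  = (-3)*(2) - (-1)*(6) + 4*(-2) = -8
Dx = 7*[(-2)*(-4) - 3*2] - (-1)*[(-1)*(-4) - 3*(-2)] + 4*[(-1)*2 - (-2)*(-2)]
  = 7*(2) - (-1)*(10) + 4*(-6) = 0
Dy = (-3)*[(-1)*(-4) - 3*(-2)] - 7*[(-3)*(-4) - 3*2] + 4*[(-3)*(-2) - (-1)*2]
  = (-3)*(10) - 7*(6) + 4*(8) = -40
Dz = (-3)*[(-2)*(-2) - (-1)*2] - (-1)*[(-3)*(-2) - (-1)*2] + 7*[(-3)*2 - (-2)*2]
  = (-3)*(6) - (-1)*(8) + 7*(-2) = -24
x = Dx/D = 0/-8 = 0, y = Dy/D = -40/-8 = 5, z = Dz/D = -24/-8 = 3
Check eq1: (-3)(0) + (-1)(5) + (4)(3) = 7 = 7 ✓
Check eq2: (-3)(0) + (-2)(5) + (3)(3) = -1 = -1 ✓
Check eq3: (2)(0) + (2)(5) + (-4)(3) = -2 = -2 ✓

x = 0, y = 5, z = 3


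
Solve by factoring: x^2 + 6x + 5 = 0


We need two numbers that multiply to 5 and add to 6.
Those numbers are 5 and 1 (since 5 * 1 = 5 and 5 + 1 = 6).
So x^2 + 6x + 5 = (x + 5)(x + 1) = 0
Setting each factor to zero: x = -5 or x = -1

x = -5, x = -1


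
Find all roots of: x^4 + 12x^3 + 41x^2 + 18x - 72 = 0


Let p(x) = x^4 + 12x^3 + 41x^2 + 18x - 72. By the rational root theorem (leading coefficient 1), any rational root is an integer divisor of 72: try ±1, ±2, ... in turn.
Test x = 1: value = 0 ✓, so (x - 1) is a factor.
Synthetic division by (x - 1): bring down 1; 1(1) + 12 = 13; 13(1) + 41 = 54; 54(1) + 18 = 72; 72(1) - 72 = 0 → quotient x^3 + 13x^2 + 54x + 72, remainder 0.
Continue with the quotient x^3 + 13x^2 + 54x + 72 (candidates must divide 72; re-test x = 1 first in case it repeats).
Test x = 1: value = 140 ≠ 0.
Test x = -1: value = 30 ≠ 0.
Test x = 2: value = 240 ≠ 0.
Test x = -2: value = 8 ≠ 0.
Test x = 3: value = 378 ≠ 0.
Test x = -3: value = 0 ✓, so (x + 3) is a factor.
Synthetic division by (x + 3): bring down 1; 1(-3) + 13 = 10; 10(-3) + 54 = 24; 24(-3) + 72 = 0 → quotient x^2 + 10x + 24, remainder 0.
Solve the quadratic x^2 + 10x + 24 = 0: discriminant = 10^2 - 4(1)(24) = 100 - 96 = 4.
sqrt(4) = 2, so x = (-10 ± 2)/2: x = -4 or x = -6.
Collecting all roots found:

x = -6, x = -4, x = -3, x = 1


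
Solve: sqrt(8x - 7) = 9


Square both sides: 8x - 7 = 9^2 = 81
8x = 81 + 7 = 88
x = 11
Check: sqrt(8*11 - 7) = sqrt(81) = 9 ✓

x = 11


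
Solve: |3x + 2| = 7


An absolute value equation |expr| = 7 gives two cases:
Case 1: 3x + 2 = 7
  3x = 5, so x = 5/3
Case 2: 3x + 2 = -7
  3x = -9, so x = -3

x = -3, x = 5/3


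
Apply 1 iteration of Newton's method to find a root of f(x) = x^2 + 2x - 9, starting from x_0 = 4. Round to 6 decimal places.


Newton's method: x_(n+1) = x_n - f(x_n)/f'(x_n)
f(x) = x^2 + 2x - 9
f'(x) = 2x + 2

Iteration 1:
  f(4.000000) = 15.000000
  f'(4.000000) = 10.000000
  x_1 = 4.000000 - (15.000000)/(10.000000) = 2.500000

x_1 = 2.500000


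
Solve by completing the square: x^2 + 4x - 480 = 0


Start: x^2 + 4x - 480 = 0
Move constant: x^2 + 4x = 480
Half of 4 is 2, squared is 4
Add 4 to both sides: x^2 + 4x + 4 = 484
(x + 2)^2 = 484
x + 2 = ±22
x = -2 + 22 = 20 or x = -2 - 22 = -24

x = -24, x = 20


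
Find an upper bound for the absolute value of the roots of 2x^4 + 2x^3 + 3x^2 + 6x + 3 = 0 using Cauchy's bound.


Cauchy's bound: all roots r satisfy |r| <= 1 + max(|a_i/a_n|) for i = 0,...,n-1
where a_n is the leading coefficient.

Coefficients: [2, 2, 3, 6, 3]
Leading coefficient a_n = 2
Ratios |a_i/a_n|: 1, 3/2, 3, 3/2
Maximum ratio: 3
Cauchy's bound: |r| <= 1 + 3 = 4

Upper bound = 4


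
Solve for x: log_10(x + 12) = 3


Convert to exponential form: x + 12 = 10^3 = 1000
x = 1000 - 12 = 988
Check: log_10(988 + 12) = log_10(1000) = log_10(1000) = 3 ✓

x = 988


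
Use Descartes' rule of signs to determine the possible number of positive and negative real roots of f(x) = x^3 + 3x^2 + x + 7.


Descartes' rule of signs:

For positive roots, count sign changes in f(x) = x^3 + 3x^2 + x + 7:
Signs of coefficients: +, +, +, +
Number of sign changes: 0
Possible positive real roots: 0

For negative roots, examine f(-x) = -x^3 + 3x^2 - x + 7:
Signs of coefficients: -, +, -, +
Number of sign changes: 3
Possible negative real roots: 3, 1

Positive roots: 0; Negative roots: 3 or 1


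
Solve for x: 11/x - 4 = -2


Subtract -4 from both sides: 11/x = 2
Multiply both sides by x: 11 = 2 * x
Divide by 2: x = 11/2

x = 11/2


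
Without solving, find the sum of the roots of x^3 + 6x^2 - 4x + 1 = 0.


By Vieta's formulas for x^3 + bx^2 + cx + d = 0:
  r1 + r2 + r3 = -b/a = -6
  r1*r2 + r1*r3 + r2*r3 = c/a = -4
  r1*r2*r3 = -d/a = -1


Sum = -6


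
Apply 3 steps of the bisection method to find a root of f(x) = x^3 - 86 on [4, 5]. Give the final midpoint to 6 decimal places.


f(x) = x^3 - 86
f(4) = -22 < 0
f(5) = 39 > 0

Step 1: midpoint = (4.000000 + 5.000000)/2 = 4.500000
  f(4.500000) = 5.125000
  f(mid) > 0, so root is in [4.000000, 4.500000]

Step 2: midpoint = (4.000000 + 4.500000)/2 = 4.250000
  f(4.250000) = -9.234375
  f(mid) < 0, so root is in [4.250000, 4.500000]

Step 3: midpoint = (4.250000 + 4.500000)/2 = 4.375000
  f(4.375000) = -2.259766
  f(mid) < 0, so root is in [4.375000, 4.500000]

midpoint = 4.375000


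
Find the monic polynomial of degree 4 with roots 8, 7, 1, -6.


A monic polynomial with roots 8, 7, 1, -6 is:
p(x) = (x - 8)(x - 7)(x - 1)(x + 6)
After multiplying by (x - 8): x - 8
After multiplying by (x - 7): x^2 - 15x + 56
After multiplying by (x - 1): x^3 - 16x^2 + 71x - 56
After multiplying by (x + 6): x^4 - 10x^3 - 25x^2 + 370x - 336

x^4 - 10x^3 - 25x^2 + 370x - 336


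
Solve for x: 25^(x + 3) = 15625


Express both sides with the same base.
15625 = 25^3
Since the bases match, equate exponents: x + 3 = 3
So x = 3 - (3) = 0

x = 0


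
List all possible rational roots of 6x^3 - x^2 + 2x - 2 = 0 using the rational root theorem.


Rational root theorem: possible roots are ±p/q where:
  p divides the constant term (-2): p ∈ {1, 2}
  q divides the leading coefficient (6): q ∈ {1, 2, 3, 6}

All possible rational roots: -2, -1, -2/3, -1/2, -1/3, -1/6, 1/6, 1/3, 1/2, 2/3, 1, 2

-2, -1, -2/3, -1/2, -1/3, -1/6, 1/6, 1/3, 1/2, 2/3, 1, 2


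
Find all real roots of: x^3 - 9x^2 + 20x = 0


The constant term is 0, so x = 0 is a root. Factor out x:
  x(x^2 - 9x + 20) = 0
Solve the quadratic x^2 - 9x + 20 = 0: discriminant = (-9)^2 - 4(1)(20) = 81 - 80 = 1.
sqrt(1) = 1, so x = (9 ± 1)/2: x = 5 or x = 4.

x = 0, x = 4, x = 5


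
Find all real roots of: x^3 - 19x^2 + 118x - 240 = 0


Let p(x) = x^3 - 19x^2 + 118x - 240. By the rational root theorem (leading coefficient 1), any rational root is an integer divisor of 240: try ±1, ±2, ... in turn.
Test x = 1: value = -140 ≠ 0.
Test x = -1: value = -378 ≠ 0.
Test x = 2: value = -72 ≠ 0.
Test x = -2: value = -560 ≠ 0.
Test x = 3: value = -30 ≠ 0.
Test x = -3: value = -792 ≠ 0.
Test x = 4: value = -8 ≠ 0.
Test x = -4: value = -1080 ≠ 0.
Test x = 5: value = 0 ✓, so (x - 5) is a factor.
Synthetic division by (x - 5): bring down 1; 1(5) - 19 = -14; (-14)(5) + 118 = 48; 48(5) - 240 = 0 → quotient x^2 - 14x + 48, remainder 0.
Solve the quadratic x^2 - 14x + 48 = 0: discriminant = (-14)^2 - 4(1)(48) = 196 - 192 = 4.
sqrt(4) = 2, so x = (14 ± 2)/2: x = 8 or x = 6.

x = 5, x = 6, x = 8


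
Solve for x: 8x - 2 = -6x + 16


Starting with: 8x - 2 = -6x + 16
Move all x terms to left: (8 + 6)x = 16 + 2
Simplify: 14x = 18
Divide both sides by 14: x = 9/7

x = 9/7


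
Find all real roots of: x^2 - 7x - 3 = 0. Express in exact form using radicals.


Using the quadratic formula: x = (-b ± sqrt(b^2 - 4ac)) / (2a)
Here a = 1, b = -7, c = -3
Discriminant = b^2 - 4ac = (-7)^2 - 4(1)(-3) = 49 + 12 = 61
Since discriminant = 61 > 0, there are two real roots.
x = (7 ± sqrt(61)) / 2
Numerically: x ≈ 7.4051 or x ≈ -0.4051

x = (7 + sqrt(61)) / 2 or x = (7 - sqrt(61)) / 2


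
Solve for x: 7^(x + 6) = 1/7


Express both sides with the same base.
1/7 = 7^(-1)
Since the bases match, equate exponents: x + 6 = -1
So x = -1 - (6) = -7

x = -7


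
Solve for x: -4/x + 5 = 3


Subtract 5 from both sides: -4/x = -2
Multiply both sides by x: -4 = -2 * x
Divide by -2: x = 2

x = 2


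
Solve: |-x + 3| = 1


An absolute value equation |expr| = 1 gives two cases:
Case 1: -x + 3 = 1
  -x = -2, so x = 2
Case 2: -x + 3 = -1
  -x = -4, so x = 4

x = 2, x = 4


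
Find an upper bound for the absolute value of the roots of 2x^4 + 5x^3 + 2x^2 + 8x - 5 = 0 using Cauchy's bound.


Cauchy's bound: all roots r satisfy |r| <= 1 + max(|a_i/a_n|) for i = 0,...,n-1
where a_n is the leading coefficient.

Coefficients: [2, 5, 2, 8, -5]
Leading coefficient a_n = 2
Ratios |a_i/a_n|: 5/2, 1, 4, 5/2
Maximum ratio: 4
Cauchy's bound: |r| <= 1 + 4 = 5

Upper bound = 5


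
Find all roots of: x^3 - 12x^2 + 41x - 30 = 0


Let p(x) = x^3 - 12x^2 + 41x - 30. By the rational root theorem (leading coefficient 1), any rational root is an integer divisor of 30: try ±1, ±2, ... in turn.
Test x = 1: value = 0 ✓, so (x - 1) is a factor.
Synthetic division by (x - 1): bring down 1; 1(1) - 12 = -11; (-11)(1) + 41 = 30; 30(1) - 30 = 0 → quotient x^2 - 11x + 30, remainder 0.
Solve the quadratic x^2 - 11x + 30 = 0: discriminant = (-11)^2 - 4(1)(30) = 121 - 120 = 1.
sqrt(1) = 1, so x = (11 ± 1)/2: x = 6 or x = 5.
Collecting all roots found:

x = 1, x = 5, x = 6


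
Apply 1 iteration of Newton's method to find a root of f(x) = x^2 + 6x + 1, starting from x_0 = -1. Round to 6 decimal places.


Newton's method: x_(n+1) = x_n - f(x_n)/f'(x_n)
f(x) = x^2 + 6x + 1
f'(x) = 2x + 6

Iteration 1:
  f(-1.000000) = -4.000000
  f'(-1.000000) = 4.000000
  x_1 = -1.000000 - (-4.000000)/(4.000000) = 0.000000

x_1 = 0.000000


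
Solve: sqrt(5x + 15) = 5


Square both sides: 5x + 15 = 5^2 = 25
5x = 25 - 15 = 10
x = 2
Check: sqrt(5*2 + 15) = sqrt(25) = 5 ✓

x = 2


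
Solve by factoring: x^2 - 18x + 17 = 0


We need two numbers that multiply to 17 and add to -18.
Those numbers are -1 and -17 (since (-1) * (-17) = 17 and (-1) + (-17) = -18).
So x^2 - 18x + 17 = (x - 1)(x - 17) = 0
Setting each factor to zero: x = 1 or x = 17

x = 1, x = 17


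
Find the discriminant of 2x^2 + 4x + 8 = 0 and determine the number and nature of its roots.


For ax^2 + bx + c = 0, discriminant D = b^2 - 4ac
Here a = 2, b = 4, c = 8
D = (4)^2 - 4(2)(8) = 16 - 64 = -48

D = -48 < 0
The equation has no real roots (2 complex conjugate roots).

Discriminant = -48, no real roots (2 complex conjugate roots)


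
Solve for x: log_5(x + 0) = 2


Convert to exponential form: x + 0 = 5^2 = 25
x = 25 - 0 = 25
Check: log_5(25 + 0) = log_5(25) = log_5(25) = 2 ✓

x = 25


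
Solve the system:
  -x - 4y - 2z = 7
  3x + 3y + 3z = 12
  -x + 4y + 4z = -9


Using Cramer's rule. Expand each determinant along the first row.
D  = (-1)*[3*4 - 3*4] - (-4)*[3*4 - 3*(-1)] + (-2)*[3*4 - 3*(-1)]
  = (-1)*(0) - (-4)*(15) + (-2)*(15) = 30
Dx = 7*[3*4 - 3*4] - (-4)*[12*4 - 3*(-9)] + (-2)*[12*4 - 3*(-9)]
  = 7*(0) - (-4)*(75) + (-2)*(75) = 150
Dy = (-1)*[12*4 - 3*(-9)] - 7*[3*4 - 3*(-1)] + (-2)*[3*(-9) - 12*(-1)]
  = (-1)*(75) - 7*(15) + (-2)*(-15) = -150
Dz = (-1)*[3*(-9) - 12*4] - (-4)*[3*(-9) - 12*(-1)] + 7*[3*4 - 3*(-1)]
  = (-1)*(-75) - (-4)*(-15) + 7*(15) = 120
x = Dx/D = 150/30 = 5, y = Dy/D = -150/30 = -5, z = Dz/D = 120/30 = 4
Check eq1: (-1)(5) + (-4)(-5) + (-2)(4) = 7 = 7 ✓
Check eq2: (3)(5) + (3)(-5) + (3)(4) = 12 = 12 ✓
Check eq3: (-1)(5) + (4)(-5) + (4)(4) = -9 = -9 ✓

x = 5, y = -5, z = 4


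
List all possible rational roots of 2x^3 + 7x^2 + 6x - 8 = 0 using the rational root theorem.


Rational root theorem: possible roots are ±p/q where:
  p divides the constant term (-8): p ∈ {1, 2, 4, 8}
  q divides the leading coefficient (2): q ∈ {1, 2}

All possible rational roots: -8, -4, -2, -1, -1/2, 1/2, 1, 2, 4, 8

-8, -4, -2, -1, -1/2, 1/2, 1, 2, 4, 8


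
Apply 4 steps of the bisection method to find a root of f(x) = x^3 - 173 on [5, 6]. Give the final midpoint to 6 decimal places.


f(x) = x^3 - 173
f(5) = -48 < 0
f(6) = 43 > 0

Step 1: midpoint = (5.000000 + 6.000000)/2 = 5.500000
  f(5.500000) = -6.625000
  f(mid) < 0, so root is in [5.500000, 6.000000]

Step 2: midpoint = (5.500000 + 6.000000)/2 = 5.750000
  f(5.750000) = 17.109375
  f(mid) > 0, so root is in [5.500000, 5.750000]

Step 3: midpoint = (5.500000 + 5.750000)/2 = 5.625000
  f(5.625000) = 4.978516
  f(mid) > 0, so root is in [5.500000, 5.625000]

Step 4: midpoint = (5.500000 + 5.625000)/2 = 5.562500
  f(5.562500) = -0.888428
  f(mid) < 0, so root is in [5.562500, 5.625000]

midpoint = 5.562500


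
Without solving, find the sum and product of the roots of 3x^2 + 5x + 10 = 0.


By Vieta's formulas for ax^2 + bx + c = 0:
  Sum of roots = -b/a
  Product of roots = c/a

Here a = 3, b = 5, c = 10
Sum = -(5)/3 = -5/3
Product = 10/3 = 10/3

Sum = -5/3, Product = 10/3


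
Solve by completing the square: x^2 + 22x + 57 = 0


Start: x^2 + 22x + 57 = 0
Move constant: x^2 + 22x = -57
Half of 22 is 11, squared is 121
Add 121 to both sides: x^2 + 22x + 121 = 64
(x + 11)^2 = 64
x + 11 = ±8
x = -11 + 8 = -3 or x = -11 - 8 = -19

x = -19, x = -3


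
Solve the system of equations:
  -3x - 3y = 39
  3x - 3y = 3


Using Cramer's rule:
Determinant D = (-3)(-3) - (3)(-3) = 9 + 9 = 18
Dx = (39)(-3) - (3)(-3) = -117 + 9 = -108
Dy = (-3)(3) - (3)(39) = -9 - 117 = -126
x = Dx/D = -108/18 = -6
y = Dy/D = -126/18 = -7

x = -6, y = -7


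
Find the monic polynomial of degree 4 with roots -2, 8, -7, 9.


A monic polynomial with roots -2, 8, -7, 9 is:
p(x) = (x + 2)(x - 8)(x + 7)(x - 9)
After multiplying by (x + 2): x + 2
After multiplying by (x - 8): x^2 - 6x - 16
After multiplying by (x + 7): x^3 + x^2 - 58x - 112
After multiplying by (x - 9): x^4 - 8x^3 - 67x^2 + 410x + 1008

x^4 - 8x^3 - 67x^2 + 410x + 1008


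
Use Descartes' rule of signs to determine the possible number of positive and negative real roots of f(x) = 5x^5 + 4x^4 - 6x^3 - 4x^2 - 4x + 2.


Descartes' rule of signs:

For positive roots, count sign changes in f(x) = 5x^5 + 4x^4 - 6x^3 - 4x^2 - 4x + 2:
Signs of coefficients: +, +, -, -, -, +
Number of sign changes: 2
Possible positive real roots: 2, 0

For negative roots, examine f(-x) = -5x^5 + 4x^4 + 6x^3 - 4x^2 + 4x + 2:
Signs of coefficients: -, +, +, -, +, +
Number of sign changes: 3
Possible negative real roots: 3, 1

Positive roots: 2 or 0; Negative roots: 3 or 1


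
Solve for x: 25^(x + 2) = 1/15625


Express both sides with the same base.
1/15625 = 25^(-3)
Since the bases match, equate exponents: x + 2 = -3
So x = -3 - (2) = -5

x = -5


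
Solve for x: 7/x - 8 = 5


Subtract -8 from both sides: 7/x = 13
Multiply both sides by x: 7 = 13 * x
Divide by 13: x = 7/13

x = 7/13


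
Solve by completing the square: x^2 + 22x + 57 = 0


Start: x^2 + 22x + 57 = 0
Move constant: x^2 + 22x = -57
Half of 22 is 11, squared is 121
Add 121 to both sides: x^2 + 22x + 121 = 64
(x + 11)^2 = 64
x + 11 = ±8
x = -11 + 8 = -3 or x = -11 - 8 = -19

x = -19, x = -3


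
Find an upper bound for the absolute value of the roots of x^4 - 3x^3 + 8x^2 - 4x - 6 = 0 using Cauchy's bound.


Cauchy's bound: all roots r satisfy |r| <= 1 + max(|a_i/a_n|) for i = 0,...,n-1
where a_n is the leading coefficient.

Coefficients: [1, -3, 8, -4, -6]
Leading coefficient a_n = 1
Ratios |a_i/a_n|: 3, 8, 4, 6
Maximum ratio: 8
Cauchy's bound: |r| <= 1 + 8 = 9

Upper bound = 9


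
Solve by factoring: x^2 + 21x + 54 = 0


We need two numbers that multiply to 54 and add to 21.
Those numbers are 3 and 18 (since 3 * 18 = 54 and 3 + 18 = 21).
So x^2 + 21x + 54 = (x + 3)(x + 18) = 0
Setting each factor to zero: x = -3 or x = -18

x = -18, x = -3


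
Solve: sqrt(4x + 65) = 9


Square both sides: 4x + 65 = 9^2 = 81
4x = 81 - 65 = 16
x = 4
Check: sqrt(4*4 + 65) = sqrt(81) = 9 ✓

x = 4


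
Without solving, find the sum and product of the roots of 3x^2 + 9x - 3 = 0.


By Vieta's formulas for ax^2 + bx + c = 0:
  Sum of roots = -b/a
  Product of roots = c/a

Here a = 3, b = 9, c = -3
Sum = -(9)/3 = -3
Product = -3/3 = -1

Sum = -3, Product = -1


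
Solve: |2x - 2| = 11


An absolute value equation |expr| = 11 gives two cases:
Case 1: 2x - 2 = 11
  2x = 13, so x = 13/2
Case 2: 2x - 2 = -11
  2x = -9, so x = -9/2

x = -9/2, x = 13/2


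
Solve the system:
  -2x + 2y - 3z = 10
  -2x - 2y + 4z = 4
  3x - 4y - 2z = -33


Using Cramer's rule. Expand each determinant along the first row.
D  = (-2)*[(-2)*(-2) - 4*(-4)] - 2*[(-2)*(-2) - 4*3] + (-3)*[(-2)*(-4) - (-2)*3]
  = (-2)*(20) - 2*(-8) + (-3)*(14) = -66
Dx = 10*[(-2)*(-2) - 4*(-4)] - 2*[4*(-2) - 4*(-33)] + (-3)*[4*(-4) - (-2)*(-33)]
  = 10*(20) - 2*(124) + (-3)*(-82) = 198
Dy = (-2)*[4*(-2) - 4*(-33)] - 10*[(-2)*(-2) - 4*3] + (-3)*[(-2)*(-33) - 4*3]
  = (-2)*(124) - 10*(-8) + (-3)*(54) = -330
Dz = (-2)*[(-2)*(-33) - 4*(-4)] - 2*[(-2)*(-33) - 4*3] + 10*[(-2)*(-4) - (-2)*3]
  = (-2)*(82) - 2*(54) + 10*(14) = -132
x = Dx/D = 198/-66 = -3, y = Dy/D = -330/-66 = 5, z = Dz/D = -132/-66 = 2
Check eq1: (-2)(-3) + (2)(5) + (-3)(2) = 10 = 10 ✓
Check eq2: (-2)(-3) + (-2)(5) + (4)(2) = 4 = 4 ✓
Check eq3: (3)(-3) + (-4)(5) + (-2)(2) = -33 = -33 ✓

x = -3, y = 5, z = 2


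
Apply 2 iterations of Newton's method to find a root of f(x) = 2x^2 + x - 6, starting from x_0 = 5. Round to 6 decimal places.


Newton's method: x_(n+1) = x_n - f(x_n)/f'(x_n)
f(x) = 2x^2 + x - 6
f'(x) = 4x + 1

Iteration 1:
  f(5.000000) = 49.000000
  f'(5.000000) = 21.000000
  x_1 = 5.000000 - (49.000000)/(21.000000) = 2.666667

Iteration 2:
  f(2.666667) = 10.888889
  f'(2.666667) = 11.666667
  x_2 = 2.666667 - (10.888889)/(11.666667) = 1.733333

x_2 = 1.733333


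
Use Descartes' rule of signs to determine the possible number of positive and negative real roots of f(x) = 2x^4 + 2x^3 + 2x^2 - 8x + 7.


Descartes' rule of signs:

For positive roots, count sign changes in f(x) = 2x^4 + 2x^3 + 2x^2 - 8x + 7:
Signs of coefficients: +, +, +, -, +
Number of sign changes: 2
Possible positive real roots: 2, 0

For negative roots, examine f(-x) = 2x^4 - 2x^3 + 2x^2 + 8x + 7:
Signs of coefficients: +, -, +, +, +
Number of sign changes: 2
Possible negative real roots: 2, 0

Positive roots: 2 or 0; Negative roots: 2 or 0


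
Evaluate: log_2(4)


We need the exponent such that 2^? = 4
2^2 = 4
Therefore log_2(4) = 2

2


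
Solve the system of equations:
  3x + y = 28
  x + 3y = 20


Using Cramer's rule:
Determinant D = (3)(3) - (1)(1) = 9 - 1 = 8
Dx = (28)(3) - (20)(1) = 84 - 20 = 64
Dy = (3)(20) - (1)(28) = 60 - 28 = 32
x = Dx/D = 64/8 = 8
y = Dy/D = 32/8 = 4

x = 8, y = 4


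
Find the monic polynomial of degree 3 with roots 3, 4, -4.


A monic polynomial with roots 3, 4, -4 is:
p(x) = (x - 3)(x - 4)(x + 4)
After multiplying by (x - 3): x - 3
After multiplying by (x - 4): x^2 - 7x + 12
After multiplying by (x + 4): x^3 - 3x^2 - 16x + 48

x^3 - 3x^2 - 16x + 48


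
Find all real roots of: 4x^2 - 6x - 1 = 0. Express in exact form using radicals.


Using the quadratic formula: x = (-b ± sqrt(b^2 - 4ac)) / (2a)
Here a = 4, b = -6, c = -1
Discriminant = b^2 - 4ac = (-6)^2 - 4(4)(-1) = 36 + 16 = 52
Since discriminant = 52 > 0, there are two real roots.
x = (6 ± 2*sqrt(13)) / 8
Simplifying: x = (3 ± sqrt(13)) / 4
Numerically: x ≈ 1.6514 or x ≈ -0.1514

x = (3 + sqrt(13)) / 4 or x = (3 - sqrt(13)) / 4


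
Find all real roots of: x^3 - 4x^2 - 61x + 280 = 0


Let p(x) = x^3 - 4x^2 - 61x + 280. By the rational root theorem (leading coefficient 1), any rational root is an integer divisor of 280: try ±1, ±2, ... in turn.
Test x = 1: value = 216 ≠ 0.
Test x = -1: value = 336 ≠ 0.
Test x = 2: value = 150 ≠ 0.
Test x = -2: value = 378 ≠ 0.
Test x = 4: value = 36 ≠ 0.
Test x = -4: value = 396 ≠ 0.
Test x = 5: value = 0 ✓, so (x - 5) is a factor.
Synthetic division by (x - 5): bring down 1; 1(5) - 4 = 1; 1(5) - 61 = -56; (-56)(5) + 280 = 0 → quotient x^2 + x - 56, remainder 0.
Solve the quadratic x^2 + x - 56 = 0: discriminant = 1^2 - 4(1)(-56) = 1 + 224 = 225.
sqrt(225) = 15, so x = (-1 ± 15)/2: x = 7 or x = -8.

x = -8, x = 5, x = 7


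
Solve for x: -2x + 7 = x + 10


Starting with: -2x + 7 = x + 10
Move all x terms to left: (-2 - 1)x = 10 - 7
Simplify: -3x = 3
Divide both sides by -3: x = -1

x = -1


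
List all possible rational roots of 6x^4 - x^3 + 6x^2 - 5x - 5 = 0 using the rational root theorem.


Rational root theorem: possible roots are ±p/q where:
  p divides the constant term (-5): p ∈ {1, 5}
  q divides the leading coefficient (6): q ∈ {1, 2, 3, 6}

All possible rational roots: -5, -5/2, -5/3, -1, -5/6, -1/2, -1/3, -1/6, 1/6, 1/3, 1/2, 5/6, 1, 5/3, 5/2, 5

-5, -5/2, -5/3, -1, -5/6, -1/2, -1/3, -1/6, 1/6, 1/3, 1/2, 5/6, 1, 5/3, 5/2, 5


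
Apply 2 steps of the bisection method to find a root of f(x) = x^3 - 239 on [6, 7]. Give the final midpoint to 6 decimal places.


f(x) = x^3 - 239
f(6) = -23 < 0
f(7) = 104 > 0

Step 1: midpoint = (6.000000 + 7.000000)/2 = 6.500000
  f(6.500000) = 35.625000
  f(mid) > 0, so root is in [6.000000, 6.500000]

Step 2: midpoint = (6.000000 + 6.500000)/2 = 6.250000
  f(6.250000) = 5.140625
  f(mid) > 0, so root is in [6.000000, 6.250000]

midpoint = 6.250000


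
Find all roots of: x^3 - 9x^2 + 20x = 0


The constant term is 0, so x = 0 is a root. Factor out x:
  x^2 - 9x + 20 = 0
Solve the quadratic x^2 - 9x + 20 = 0: discriminant = (-9)^2 - 4(1)(20) = 81 - 80 = 1.
sqrt(1) = 1, so x = (9 ± 1)/2: x = 5 or x = 4.
Collecting all roots found:

x = 0, x = 4, x = 5


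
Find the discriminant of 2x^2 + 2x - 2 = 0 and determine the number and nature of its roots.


For ax^2 + bx + c = 0, discriminant D = b^2 - 4ac
Here a = 2, b = 2, c = -2
D = (2)^2 - 4(2)(-2) = 4 + 16 = 20

D = 20 > 0 but not a perfect square
The equation has 2 distinct real irrational roots.

Discriminant = 20, 2 distinct real irrational roots


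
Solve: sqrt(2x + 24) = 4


Square both sides: 2x + 24 = 4^2 = 16
2x = 16 - 24 = -8
x = -4
Check: sqrt(2*(-4) + 24) = sqrt(16) = 4 ✓

x = -4


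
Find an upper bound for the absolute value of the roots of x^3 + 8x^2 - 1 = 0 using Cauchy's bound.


Cauchy's bound: all roots r satisfy |r| <= 1 + max(|a_i/a_n|) for i = 0,...,n-1
where a_n is the leading coefficient.

Coefficients: [1, 8, 0, -1]
Leading coefficient a_n = 1
Ratios |a_i/a_n|: 8, 0, 1
Maximum ratio: 8
Cauchy's bound: |r| <= 1 + 8 = 9

Upper bound = 9


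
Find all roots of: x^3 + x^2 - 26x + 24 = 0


Let p(x) = x^3 + x^2 - 26x + 24. By the rational root theorem (leading coefficient 1), any rational root is an integer divisor of 24: try ±1, ±2, ... in turn.
Test x = 1: value = 0 ✓, so (x - 1) is a factor.
Synthetic division by (x - 1): bring down 1; 1(1) + 1 = 2; 2(1) - 26 = -24; (-24)(1) + 24 = 0 → quotient x^2 + 2x - 24, remainder 0.
Solve the quadratic x^2 + 2x - 24 = 0: discriminant = 2^2 - 4(1)(-24) = 4 + 96 = 100.
sqrt(100) = 10, so x = (-2 ± 10)/2: x = 4 or x = -6.
Collecting all roots found:

x = -6, x = 1, x = 4


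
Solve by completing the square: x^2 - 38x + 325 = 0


Start: x^2 - 38x + 325 = 0
Move constant: x^2 - 38x = -325
Half of -38 is -19, squared is 361
Add 361 to both sides: x^2 - 38x + 361 = 36
(x - 19)^2 = 36
x - 19 = ±6
x = 19 + 6 = 25 or x = 19 - 6 = 13

x = 13, x = 25


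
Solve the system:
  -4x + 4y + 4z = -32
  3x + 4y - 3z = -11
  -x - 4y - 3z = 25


Using Cramer's rule. Expand each determinant along the first row.
D  = (-4)*[4*(-3) - (-3)*(-4)] - 4*[3*(-3) - (-3)*(-1)] + 4*[3*(-4) - 4*(-1)]
  = (-4)*(-24) - 4*(-12) + 4*(-8) = 112
Dx = (-32)*[4*(-3) - (-3)*(-4)] - 4*[(-11)*(-3) - (-3)*25] + 4*[(-11)*(-4) - 4*25]
  = (-32)*(-24) - 4*(108) + 4*(-56) = 112
Dy = (-4)*[(-11)*(-3) - (-3)*25] - (-32)*[3*(-3) - (-3)*(-1)] + 4*[3*25 - (-11)*(-1)]
  = (-4)*(108) - (-32)*(-12) + 4*(64) = -560
Dz = (-4)*[4*25 - (-11)*(-4)] - 4*[3*25 - (-11)*(-1)] + (-32)*[3*(-4) - 4*(-1)]
  = (-4)*(56) - 4*(64) + (-32)*(-8) = -224
x = Dx/D = 112/112 = 1, y = Dy/D = -560/112 = -5, z = Dz/D = -224/112 = -2
Check eq1: (-4)(1) + (4)(-5) + (4)(-2) = -32 = -32 ✓
Check eq2: (3)(1) + (4)(-5) + (-3)(-2) = -11 = -11 ✓
Check eq3: (-1)(1) + (-4)(-5) + (-3)(-2) = 25 = 25 ✓

x = 1, y = -5, z = -2


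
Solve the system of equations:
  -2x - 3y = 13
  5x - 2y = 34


Using Cramer's rule:
Determinant D = (-2)(-2) - (5)(-3) = 4 + 15 = 19
Dx = (13)(-2) - (34)(-3) = -26 + 102 = 76
Dy = (-2)(34) - (5)(13) = -68 - 65 = -133
x = Dx/D = 76/19 = 4
y = Dy/D = -133/19 = -7

x = 4, y = -7


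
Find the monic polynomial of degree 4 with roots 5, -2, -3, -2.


A monic polynomial with roots 5, -2, -3, -2 is:
p(x) = (x - 5)(x + 2)(x + 3)(x + 2)
After multiplying by (x - 5): x - 5
After multiplying by (x + 2): x^2 - 3x - 10
After multiplying by (x + 3): x^3 - 19x - 30
After multiplying by (x + 2): x^4 + 2x^3 - 19x^2 - 68x - 60

x^4 + 2x^3 - 19x^2 - 68x - 60


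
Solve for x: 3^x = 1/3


Express both sides with the same base.
1/3 = 3^(-1)
Since the bases match: x = -1

x = -1


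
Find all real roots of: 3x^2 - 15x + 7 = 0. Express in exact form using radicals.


Using the quadratic formula: x = (-b ± sqrt(b^2 - 4ac)) / (2a)
Here a = 3, b = -15, c = 7
Discriminant = b^2 - 4ac = (-15)^2 - 4(3)(7) = 225 - 84 = 141
Since discriminant = 141 > 0, there are two real roots.
x = (15 ± sqrt(141)) / 6
Numerically: x ≈ 4.4791 or x ≈ 0.5209

x = (15 + sqrt(141)) / 6 or x = (15 - sqrt(141)) / 6


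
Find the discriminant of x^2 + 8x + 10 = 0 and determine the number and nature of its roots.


For ax^2 + bx + c = 0, discriminant D = b^2 - 4ac
Here a = 1, b = 8, c = 10
D = (8)^2 - 4(1)(10) = 64 - 40 = 24

D = 24 > 0 but not a perfect square
The equation has 2 distinct real irrational roots.

Discriminant = 24, 2 distinct real irrational roots


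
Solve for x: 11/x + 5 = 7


Subtract 5 from both sides: 11/x = 2
Multiply both sides by x: 11 = 2 * x
Divide by 2: x = 11/2

x = 11/2


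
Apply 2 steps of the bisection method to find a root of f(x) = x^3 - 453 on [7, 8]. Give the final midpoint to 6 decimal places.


f(x) = x^3 - 453
f(7) = -110 < 0
f(8) = 59 > 0

Step 1: midpoint = (7.000000 + 8.000000)/2 = 7.500000
  f(7.500000) = -31.125000
  f(mid) < 0, so root is in [7.500000, 8.000000]

Step 2: midpoint = (7.500000 + 8.000000)/2 = 7.750000
  f(7.750000) = 12.484375
  f(mid) > 0, so root is in [7.500000, 7.750000]

midpoint = 7.750000


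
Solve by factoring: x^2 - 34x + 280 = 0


We need two numbers that multiply to 280 and add to -34.
Those numbers are -20 and -14 (since (-20) * (-14) = 280 and (-20) + (-14) = -34).
So x^2 - 34x + 280 = (x - 20)(x - 14) = 0
Setting each factor to zero: x = 20 or x = 14

x = 14, x = 20


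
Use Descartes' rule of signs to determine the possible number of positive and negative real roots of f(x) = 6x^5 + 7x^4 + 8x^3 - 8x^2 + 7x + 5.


Descartes' rule of signs:

For positive roots, count sign changes in f(x) = 6x^5 + 7x^4 + 8x^3 - 8x^2 + 7x + 5:
Signs of coefficients: +, +, +, -, +, +
Number of sign changes: 2
Possible positive real roots: 2, 0

For negative roots, examine f(-x) = -6x^5 + 7x^4 - 8x^3 - 8x^2 - 7x + 5:
Signs of coefficients: -, +, -, -, -, +
Number of sign changes: 3
Possible negative real roots: 3, 1

Positive roots: 2 or 0; Negative roots: 3 or 1


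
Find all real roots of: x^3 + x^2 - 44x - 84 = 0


Let p(x) = x^3 + x^2 - 44x - 84. By the rational root theorem (leading coefficient 1), any rational root is an integer divisor of 84: try ±1, ±2, ... in turn.
Test x = 1: value = -126 ≠ 0.
Test x = -1: value = -40 ≠ 0.
Test x = 2: value = -160 ≠ 0.
Test x = -2: value = 0 ✓, so (x + 2) is a factor.
Synthetic division by (x + 2): bring down 1; 1(-2) + 1 = -1; (-1)(-2) - 44 = -42; (-42)(-2) - 84 = 0 → quotient x^2 - x - 42, remainder 0.
Solve the quadratic x^2 - x - 42 = 0: discriminant = (-1)^2 - 4(1)(-42) = 1 + 168 = 169.
sqrt(169) = 13, so x = (1 ± 13)/2: x = 7 or x = -6.

x = -6, x = -2, x = 7


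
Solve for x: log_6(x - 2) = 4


Convert to exponential form: x - 2 = 6^4 = 1296
x = 1296 + 2 = 1298
Check: log_6(1298 - 2) = log_6(1296) = log_6(1296) = 4 ✓

x = 1298


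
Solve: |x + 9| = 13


An absolute value equation |expr| = 13 gives two cases:
Case 1: x + 9 = 13
  x = 4, so x = 4
Case 2: x + 9 = -13
  x = -22, so x = -22

x = -22, x = 4


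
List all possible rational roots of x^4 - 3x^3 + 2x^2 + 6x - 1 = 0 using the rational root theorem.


Rational root theorem: possible roots are ±p/q where:
  p divides the constant term (-1): p ∈ {1}
  q divides the leading coefficient (1): q ∈ {1}

All possible rational roots: -1, 1

-1, 1


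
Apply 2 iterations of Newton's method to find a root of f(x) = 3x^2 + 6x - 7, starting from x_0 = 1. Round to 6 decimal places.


Newton's method: x_(n+1) = x_n - f(x_n)/f'(x_n)
f(x) = 3x^2 + 6x - 7
f'(x) = 6x + 6

Iteration 1:
  f(1.000000) = 2.000000
  f'(1.000000) = 12.000000
  x_1 = 1.000000 - (2.000000)/(12.000000) = 0.833333

Iteration 2:
  f(0.833333) = 0.083333
  f'(0.833333) = 11.000000
  x_2 = 0.833333 - (0.083333)/(11.000000) = 0.825758

x_2 = 0.825758


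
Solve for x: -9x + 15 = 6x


Starting with: -9x + 15 = 6x
Move all x terms to left: (-9 - 6)x = 0 - 15
Simplify: -15x = -15
Divide both sides by -15: x = 1

x = 1


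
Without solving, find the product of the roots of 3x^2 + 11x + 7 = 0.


By Vieta's formulas for ax^2 + bx + c = 0:
  Sum of roots = -b/a
  Product of roots = c/a

Here a = 3, b = 11, c = 7
Sum = -(11)/3 = -11/3
Product = 7/3 = 7/3

Product = 7/3


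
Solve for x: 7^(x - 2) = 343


Express both sides with the same base.
343 = 7^3
Since the bases match, equate exponents: x - 2 = 3
So x = 3 - (-2) = 5

x = 5


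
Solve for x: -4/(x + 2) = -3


Multiply both sides by (x + 2): -4 = -3(x + 2)
Distribute: -4 = -3x - 6
-3x = -4 + 6 = 2
x = -2/3

x = -2/3


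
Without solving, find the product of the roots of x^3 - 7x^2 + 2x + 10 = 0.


By Vieta's formulas for x^3 + bx^2 + cx + d = 0:
  r1 + r2 + r3 = -b/a = 7
  r1*r2 + r1*r3 + r2*r3 = c/a = 2
  r1*r2*r3 = -d/a = -10


Product = -10


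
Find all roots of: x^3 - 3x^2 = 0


The lowest-degree term is x^2, so x = 0 is a root with multiplicity 2. Factor out x^2:
  x - 3 = 0
Linear factor x - 3 = 0 gives x = 3.
Collecting all roots found:

x = 0 (multiplicity 2), x = 3


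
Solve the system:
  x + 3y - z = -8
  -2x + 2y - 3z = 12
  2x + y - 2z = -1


Using Cramer's rule. Expand each determinant along the first row.
D  = 1*[2*(-2) - (-3)*1] - 3*[(-2)*(-2) - (-3)*2] + (-1)*[(-2)*1 - 2*2]
  = 1*(-1) - 3*(10) + (-1)*(-6) = -25
Dx = (-8)*[2*(-2) - (-3)*1] - 3*[12*(-2) - (-3)*(-1)] + (-1)*[12*1 - 2*(-1)]
  = (-8)*(-1) - 3*(-27) + (-1)*(14) = 75
Dy = 1*[12*(-2) - (-3)*(-1)] - (-8)*[(-2)*(-2) - (-3)*2] + (-1)*[(-2)*(-1) - 12*2]
  = 1*(-27) - (-8)*(10) + (-1)*(-22) = 75
Dz = 1*[2*(-1) - 12*1] - 3*[(-2)*(-1) - 12*2] + (-8)*[(-2)*1 - 2*2]
  = 1*(-14) - 3*(-22) + (-8)*(-6) = 100
x = Dx/D = 75/-25 = -3, y = Dy/D = 75/-25 = -3, z = Dz/D = 100/-25 = -4
Check eq1: (1)(-3) + (3)(-3) + (-1)(-4) = -8 = -8 ✓
Check eq2: (-2)(-3) + (2)(-3) + (-3)(-4) = 12 = 12 ✓
Check eq3: (2)(-3) + (1)(-3) + (-2)(-4) = -1 = -1 ✓

x = -3, y = -3, z = -4


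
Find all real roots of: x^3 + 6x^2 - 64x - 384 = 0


Let p(x) = x^3 + 6x^2 - 64x - 384. By the rational root theorem (leading coefficient 1), any rational root is an integer divisor of 384: try ±1, ±2, ... in turn.
Test x = 1: value = -441 ≠ 0.
Test x = -1: value = -315 ≠ 0.
Test x = 2: value = -480 ≠ 0.
Test x = -2: value = -240 ≠ 0.
Test x = 3: value = -495 ≠ 0.
Test x = -3: value = -165 ≠ 0.
Test x = 4: value = -480 ≠ 0.
Test x = -4: value = -96 ≠ 0.
Test x = 6: value = -336 ≠ 0.
Test x = -6: value = 0 ✓, so (x + 6) is a factor.
Synthetic division by (x + 6): bring down 1; 1(-6) + 6 = 0; 0(-6) - 64 = -64; (-64)(-6) - 384 = 0 → quotient x^2 - 64, remainder 0.
Solve the quadratic x^2 - 64 = 0: discriminant = 0^2 - 4(1)(-64) = 0 + 256 = 256.
sqrt(256) = 16, so x = (0 ± 16)/2: x = 8 or x = -8.

x = -8, x = -6, x = 8


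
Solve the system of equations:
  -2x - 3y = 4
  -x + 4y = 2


Using Cramer's rule:
Determinant D = (-2)(4) - (-1)(-3) = -8 - 3 = -11
Dx = (4)(4) - (2)(-3) = 16 + 6 = 22
Dy = (-2)(2) - (-1)(4) = -4 + 4 = 0
x = Dx/D = 22/-11 = -2
y = Dy/D = 0/-11 = 0

x = -2, y = 0


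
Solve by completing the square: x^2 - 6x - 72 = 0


Start: x^2 - 6x - 72 = 0
Move constant: x^2 - 6x = 72
Half of -6 is -3, squared is 9
Add 9 to both sides: x^2 - 6x + 9 = 81
(x - 3)^2 = 81
x - 3 = ±9
x = 3 + 9 = 12 or x = 3 - 9 = -6

x = -6, x = 12


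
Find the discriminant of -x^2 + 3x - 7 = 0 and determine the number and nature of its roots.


For ax^2 + bx + c = 0, discriminant D = b^2 - 4ac
Here a = -1, b = 3, c = -7
D = (3)^2 - 4(-1)(-7) = 9 - 28 = -19

D = -19 < 0
The equation has no real roots (2 complex conjugate roots).

Discriminant = -19, no real roots (2 complex conjugate roots)


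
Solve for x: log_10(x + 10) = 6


Convert to exponential form: x + 10 = 10^6 = 1000000
x = 1000000 - 10 = 999990
Check: log_10(999990 + 10) = log_10(1000000) = log_10(1000000) = 6 ✓

x = 999990


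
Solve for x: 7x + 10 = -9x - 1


Starting with: 7x + 10 = -9x - 1
Move all x terms to left: (7 + 9)x = -1 - 10
Simplify: 16x = -11
Divide both sides by 16: x = -11/16

x = -11/16


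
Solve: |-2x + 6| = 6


An absolute value equation |expr| = 6 gives two cases:
Case 1: -2x + 6 = 6
  -2x = 0, so x = 0
Case 2: -2x + 6 = -6
  -2x = -12, so x = 6

x = 0, x = 6


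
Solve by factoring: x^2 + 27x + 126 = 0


We need two numbers that multiply to 126 and add to 27.
Those numbers are 6 and 21 (since 6 * 21 = 126 and 6 + 21 = 27).
So x^2 + 27x + 126 = (x + 6)(x + 21) = 0
Setting each factor to zero: x = -6 or x = -21

x = -21, x = -6


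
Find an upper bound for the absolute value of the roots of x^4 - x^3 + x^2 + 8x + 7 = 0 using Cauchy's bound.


Cauchy's bound: all roots r satisfy |r| <= 1 + max(|a_i/a_n|) for i = 0,...,n-1
where a_n is the leading coefficient.

Coefficients: [1, -1, 1, 8, 7]
Leading coefficient a_n = 1
Ratios |a_i/a_n|: 1, 1, 8, 7
Maximum ratio: 8
Cauchy's bound: |r| <= 1 + 8 = 9

Upper bound = 9


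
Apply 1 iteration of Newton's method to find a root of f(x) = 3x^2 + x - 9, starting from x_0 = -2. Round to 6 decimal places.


Newton's method: x_(n+1) = x_n - f(x_n)/f'(x_n)
f(x) = 3x^2 + x - 9
f'(x) = 6x + 1

Iteration 1:
  f(-2.000000) = 1.000000
  f'(-2.000000) = -11.000000
  x_1 = -2.000000 - (1.000000)/(-11.000000) = -1.909091

x_1 = -1.909091


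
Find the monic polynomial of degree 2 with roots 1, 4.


A monic polynomial with roots 1, 4 is:
p(x) = (x - 1)(x - 4)
After multiplying by (x - 1): x - 1
After multiplying by (x - 4): x^2 - 5x + 4

x^2 - 5x + 4
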